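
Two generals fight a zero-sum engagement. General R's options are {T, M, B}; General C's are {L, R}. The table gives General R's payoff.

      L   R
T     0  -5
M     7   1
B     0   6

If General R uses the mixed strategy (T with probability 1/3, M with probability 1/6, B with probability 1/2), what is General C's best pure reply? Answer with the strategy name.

If General C plays L, General R's expected payoff is (1/3)·0 + (1/6)·7 + (1/2)·0 = 7/6.
If General C plays R, General R's expected payoff is (1/3)·(-5) + (1/6)·1 + (1/2)·6 = 3/2.
General C minimizes General R's payoff; the smallest is 7/6, so the best response is L.

L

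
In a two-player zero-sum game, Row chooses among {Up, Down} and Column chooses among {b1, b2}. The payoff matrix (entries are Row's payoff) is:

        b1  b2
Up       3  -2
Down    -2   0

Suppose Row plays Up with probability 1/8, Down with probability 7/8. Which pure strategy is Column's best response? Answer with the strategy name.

If Column plays b1, Row's expected payoff is (1/8)·3 + (7/8)·(-2) = -11/8.
If Column plays b2, Row's expected payoff is (1/8)·(-2) + (7/8)·0 = -1/4.
Column minimizes Row's payoff; the smallest is -11/8, so the best response is b1.

b1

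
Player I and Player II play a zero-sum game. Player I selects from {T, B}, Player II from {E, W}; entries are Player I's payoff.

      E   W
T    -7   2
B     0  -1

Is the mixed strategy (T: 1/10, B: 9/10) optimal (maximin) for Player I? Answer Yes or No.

Against E this mix gives (1/10)·(-7) + (9/10)·0 = -7/10.
Against W this mix gives (1/10)·2 + (9/10)·(-1) = -7/10.
All of Player II's active replies (E, W) yield -7/10, and no column does worse for Player I. The mix makes Player II indifferent and guarantees -7/10, so it is optimal.

Yes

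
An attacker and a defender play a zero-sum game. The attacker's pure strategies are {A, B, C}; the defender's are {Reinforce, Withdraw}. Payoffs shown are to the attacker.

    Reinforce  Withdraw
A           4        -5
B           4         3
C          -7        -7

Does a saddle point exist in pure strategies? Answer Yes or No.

Row minima: A → -5, B → 3, C → -7; maximin = 3.
Column maxima: Reinforce → 4, Withdraw → 3; minimax = 3.
maximin = minimax = 3, so a saddle point exists.

Yes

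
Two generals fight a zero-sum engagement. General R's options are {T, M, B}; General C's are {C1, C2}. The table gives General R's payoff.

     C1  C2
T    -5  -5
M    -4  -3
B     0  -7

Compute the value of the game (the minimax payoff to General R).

-7/2

Row minima: T → -5, M → -4, B → -7; maximin = -4.
Column maxima: C1 → 0, C2 → -3; minimax = -3.
-4 ≠ -3, so there is no saddle point; optimal play is mixed.
T is strictly dominated by M, so General R never plays it.
On the remaining 2×2 (M, B vs C1, C2):
Let General R play M with probability p. Expected payoff against C1: (-4)p + 0(1−p) = −4p; against C2: (-3)p + (-7)(1−p) = 4p − 7.
Setting these equal: −4p = 4p − 7 ⇒ −8p = -7 ⇒ p = 7/8, and the value is (-4)·(7/8) = -7/2.
For General C: with q = P(C1), equating M's and B's payoffs gives −q − 3 = 7q − 7 ⇒ q = 1/2.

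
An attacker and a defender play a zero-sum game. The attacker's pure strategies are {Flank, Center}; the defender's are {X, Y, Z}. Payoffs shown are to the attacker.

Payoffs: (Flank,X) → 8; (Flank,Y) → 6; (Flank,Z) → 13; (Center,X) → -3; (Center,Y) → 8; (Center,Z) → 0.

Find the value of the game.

Row minima: Flank → 6, Center → -3; maximin = 6.
Column maxima: X → 8, Y → 8, Z → 13; minimax = 8.
6 ≠ 8, so there is no saddle point; optimal play is mixed.
Z is strictly dominated by X (it gives the attacker strictly more in every row), so the defender never plays it.
On the remaining 2×2 (Flank, Center vs X, Y):
Let the attacker play Flank with probability p. Expected payoff against X: 8p + (-3)(1−p) = 11p − 3; against Y: 6p + 8(1−p) = −2p + 8.
Setting these equal: 11p − 3 = −2p + 8 ⇒ 13p = 11 ⇒ p = 11/13, and the value is (11)·(11/13) − 3 = 82/13.
For the defender: with q = P(X), equating Flank's and Center's payoffs gives 2q + 6 = −11q + 8 ⇒ q = 2/13.

82/13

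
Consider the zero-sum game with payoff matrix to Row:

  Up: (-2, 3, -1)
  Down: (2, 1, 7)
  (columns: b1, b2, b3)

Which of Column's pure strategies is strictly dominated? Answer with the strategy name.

b3

b1 holds Row's payoff strictly below b3 in every row: -2 < -1, 2 < 7.
So b3 is strictly dominated for Column.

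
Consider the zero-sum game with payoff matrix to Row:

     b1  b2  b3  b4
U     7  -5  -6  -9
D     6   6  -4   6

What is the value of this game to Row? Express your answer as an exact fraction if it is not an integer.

-4

Row minima: U → -9, D → -4; maximin = -4.
Column maxima: b1 → 7, b2 → 6, b3 → -4, b4 → 6; minimax = -4.
Since maximin = minimax = -4, there is a saddle point and the value is -4.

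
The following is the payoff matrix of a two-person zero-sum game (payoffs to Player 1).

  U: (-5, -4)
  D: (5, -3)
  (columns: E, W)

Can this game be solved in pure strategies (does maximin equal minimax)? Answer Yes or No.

Row minima: U → -5, D → -3; maximin = -3.
Column maxima: E → 5, W → -3; minimax = -3.
maximin = minimax = -3, so a saddle point exists.

Yes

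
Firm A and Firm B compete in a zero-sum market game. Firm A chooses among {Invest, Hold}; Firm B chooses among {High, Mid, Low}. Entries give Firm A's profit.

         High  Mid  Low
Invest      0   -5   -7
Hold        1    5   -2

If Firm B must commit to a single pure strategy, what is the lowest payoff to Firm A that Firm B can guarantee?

-2

Column maxima: High → 1, Mid → 5, Low → -2.
The smallest of these is -2.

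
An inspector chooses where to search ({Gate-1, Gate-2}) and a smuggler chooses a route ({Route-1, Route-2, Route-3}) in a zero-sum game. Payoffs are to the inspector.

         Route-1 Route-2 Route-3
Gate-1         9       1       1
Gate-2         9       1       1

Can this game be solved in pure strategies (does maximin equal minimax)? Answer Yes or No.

Row minima: Gate-1 → 1, Gate-2 → 1; maximin = 1.
Column maxima: Route-1 → 9, Route-2 → 1, Route-3 → 1; minimax = 1.
maximin = minimax = 1, so a saddle point exists.

Yes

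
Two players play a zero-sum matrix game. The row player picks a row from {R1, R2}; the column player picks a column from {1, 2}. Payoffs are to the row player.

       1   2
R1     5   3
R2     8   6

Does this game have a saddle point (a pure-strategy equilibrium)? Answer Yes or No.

Yes

Row minima: R1 → 3, R2 → 6; maximin = 6.
Column maxima: 1 → 8, 2 → 6; minimax = 6.
maximin = minimax = 6, so a saddle point exists.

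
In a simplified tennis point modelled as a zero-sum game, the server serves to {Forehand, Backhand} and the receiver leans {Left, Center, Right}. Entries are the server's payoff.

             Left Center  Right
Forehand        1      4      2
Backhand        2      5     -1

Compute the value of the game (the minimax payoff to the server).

Row minima: Forehand → 1, Backhand → -1; maximin = 1.
Column maxima: Left → 2, Center → 5, Right → 2; minimax = 2.
1 ≠ 2, so there is no saddle point; optimal play is mixed.
Center is strictly dominated by Left (it gives the server strictly more in every row), so the receiver never plays it.
On the remaining 2×2 (Forehand, Backhand vs Left, Right):
Let the server play Forehand with probability p. Expected payoff against Left: 1p + 2(1−p) = −p + 2; against Right: 2p + (-1)(1−p) = 3p − 1.
Setting these equal: −p + 2 = 3p − 1 ⇒ −4p = -3 ⇒ p = 3/4, and the value is (-1)·(3/4) + 2 = 5/4.
For the receiver: with q = P(Left), equating Forehand's and Backhand's payoffs gives −q + 2 = 3q − 1 ⇒ q = 3/4.

5/4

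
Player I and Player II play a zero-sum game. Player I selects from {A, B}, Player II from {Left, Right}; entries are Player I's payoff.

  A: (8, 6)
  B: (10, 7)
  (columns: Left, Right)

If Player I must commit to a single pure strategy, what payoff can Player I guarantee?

Row minima: A → 6, B → 7.
The best of these is 7.

7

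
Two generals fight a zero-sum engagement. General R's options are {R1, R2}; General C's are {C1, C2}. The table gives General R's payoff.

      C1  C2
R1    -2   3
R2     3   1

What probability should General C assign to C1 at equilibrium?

2/7

Row minima: R1 → -2, R2 → 1; maximin = 1.
Column maxima: C1 → 3, C2 → 3; minimax = 3.
1 ≠ 3, so there is no saddle point; optimal play is mixed.
Let General R play R1 with probability p. Expected payoff against C1: (-2)p + 3(1−p) = −5p + 3; against C2: 3p + 1(1−p) = 2p + 1.
Setting these equal: −5p + 3 = 2p + 1 ⇒ −7p = -2 ⇒ p = 2/7, and the value is (-5)·(2/7) + 3 = 11/7.
For General C: with q = P(C1), equating R1's and R2's payoffs gives −5q + 3 = 2q + 1 ⇒ q = 2/7.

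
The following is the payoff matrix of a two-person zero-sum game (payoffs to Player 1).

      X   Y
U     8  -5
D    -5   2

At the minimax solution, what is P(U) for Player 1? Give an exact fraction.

7/20

Row minima: U → -5, D → -5; maximin = -5.
Column maxima: X → 8, Y → 2; minimax = 2.
-5 ≠ 2, so there is no saddle point; optimal play is mixed.
Let Player 1 play U with probability p. Expected payoff against X: 8p + (-5)(1−p) = 13p − 5; against Y: (-5)p + 2(1−p) = −7p + 2.
Setting these equal: 13p − 5 = −7p + 2 ⇒ 20p = 7 ⇒ p = 7/20, and the value is (13)·(7/20) − 5 = -9/20.
For Player 2: with q = P(X), equating U's and D's payoffs gives 13q − 5 = −7q + 2 ⇒ q = 7/20.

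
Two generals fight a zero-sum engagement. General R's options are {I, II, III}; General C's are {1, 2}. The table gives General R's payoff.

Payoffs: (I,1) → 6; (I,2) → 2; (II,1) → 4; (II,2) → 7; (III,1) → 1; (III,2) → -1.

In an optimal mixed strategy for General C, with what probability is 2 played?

Row minima: I → 2, II → 4, III → -1; maximin = 4.
Column maxima: 1 → 6, 2 → 7; minimax = 6.
4 ≠ 6, so there is no saddle point; optimal play is mixed.
III is strictly dominated by I, so General R never plays it.
On the remaining 2×2 (I, II vs 1, 2):
Let General R play I with probability p. Expected payoff against 1: 6p + 4(1−p) = 2p + 4; against 2: 2p + 7(1−p) = −5p + 7.
Setting these equal: 2p + 4 = −5p + 7 ⇒ 7p = 3 ⇒ p = 3/7, and the value is (2)·(3/7) + 4 = 34/7.
For General C: with q = P(1), equating I's and II's payoffs gives 4q + 2 = −3q + 7 ⇒ q = 5/7.

2/7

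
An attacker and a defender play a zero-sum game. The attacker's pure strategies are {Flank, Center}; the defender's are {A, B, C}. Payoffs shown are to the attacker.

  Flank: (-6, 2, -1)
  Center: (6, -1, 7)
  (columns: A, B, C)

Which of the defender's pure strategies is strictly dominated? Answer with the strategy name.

A holds the attacker's payoff strictly below C in every row: -6 < -1, 6 < 7.
So C is strictly dominated for the defender.

C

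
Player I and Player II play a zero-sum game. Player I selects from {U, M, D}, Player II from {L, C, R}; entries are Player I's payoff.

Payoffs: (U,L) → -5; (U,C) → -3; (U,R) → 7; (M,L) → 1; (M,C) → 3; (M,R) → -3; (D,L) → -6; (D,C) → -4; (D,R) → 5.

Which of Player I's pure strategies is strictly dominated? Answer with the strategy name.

D

U gives a strictly higher payoff than D against every column: -5 > -6, -3 > -4, 7 > 5.
So D is strictly dominated and Player I never plays it.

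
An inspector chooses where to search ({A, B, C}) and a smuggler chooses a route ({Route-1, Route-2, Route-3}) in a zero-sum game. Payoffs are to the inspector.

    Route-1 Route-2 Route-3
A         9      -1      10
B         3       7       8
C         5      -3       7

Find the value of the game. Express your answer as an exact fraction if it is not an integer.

33/7

Row minima: A → -1, B → 3, C → -3; maximin = 3.
Column maxima: Route-1 → 9, Route-2 → 7, Route-3 → 10; minimax = 7.
3 ≠ 7, so there is no saddle point; optimal play is mixed.
C is strictly dominated by A, so the inspector never plays it.
Route-3 is strictly dominated by Route-1 (it gives the inspector strictly more in every row), so the smuggler never plays it.
On the remaining 2×2 (A, B vs Route-1, Route-2):
Let the inspector play A with probability p. Expected payoff against Route-1: 9p + 3(1−p) = 6p + 3; against Route-2: (-1)p + 7(1−p) = −8p + 7.
Setting these equal: 6p + 3 = −8p + 7 ⇒ 14p = 4 ⇒ p = 2/7, and the value is (6)·(2/7) + 3 = 33/7.
For the smuggler: with q = P(Route-1), equating A's and B's payoffs gives 10q − 1 = −4q + 7 ⇒ q = 4/7.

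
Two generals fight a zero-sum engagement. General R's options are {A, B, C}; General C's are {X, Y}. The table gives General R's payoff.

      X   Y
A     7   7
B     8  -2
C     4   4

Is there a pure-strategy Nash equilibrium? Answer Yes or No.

Row minima: A → 7, B → -2, C → 4; maximin = 7.
Column maxima: X → 8, Y → 7; minimax = 7.
maximin = minimax = 7, so a saddle point exists.

Yes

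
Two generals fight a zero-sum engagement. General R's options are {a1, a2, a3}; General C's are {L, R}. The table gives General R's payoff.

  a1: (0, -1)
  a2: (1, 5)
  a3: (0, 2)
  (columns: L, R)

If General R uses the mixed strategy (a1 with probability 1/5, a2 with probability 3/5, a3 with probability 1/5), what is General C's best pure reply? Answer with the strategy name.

L

If General C plays L, General R's expected payoff is (1/5)·0 + (3/5)·1 + (1/5)·0 = 3/5.
If General C plays R, General R's expected payoff is (1/5)·(-1) + (3/5)·5 + (1/5)·2 = 16/5.
General C minimizes General R's payoff; the smallest is 3/5, so the best response is L.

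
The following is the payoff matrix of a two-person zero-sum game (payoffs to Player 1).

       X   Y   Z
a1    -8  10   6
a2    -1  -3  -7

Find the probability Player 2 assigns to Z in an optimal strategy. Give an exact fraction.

Row minima: a1 → -8, a2 → -7; maximin = -7.
Column maxima: X → -1, Y → 10, Z → 6; minimax = -1.
-7 ≠ -1, so there is no saddle point; optimal play is mixed.
Y is strictly dominated by Z (it gives Player 1 strictly more in every row), so Player 2 never plays it.
On the remaining 2×2 (a1, a2 vs X, Z):
Let Player 1 play a1 with probability p. Expected payoff against X: (-8)p + (-1)(1−p) = −7p − 1; against Z: 6p + (-7)(1−p) = 13p − 7.
Setting these equal: −7p − 1 = 13p − 7 ⇒ −20p = -6 ⇒ p = 3/10, and the value is (-7)·(3/10) − 1 = -31/10.
For Player 2: with q = P(X), equating a1's and a2's payoffs gives −14q + 6 = 6q − 7 ⇒ q = 13/20.

7/20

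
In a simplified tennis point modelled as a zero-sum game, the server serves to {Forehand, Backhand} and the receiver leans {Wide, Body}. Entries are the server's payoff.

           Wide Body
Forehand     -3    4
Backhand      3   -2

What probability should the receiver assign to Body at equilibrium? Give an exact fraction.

1/2

Row minima: Forehand → -3, Backhand → -2; maximin = -2.
Column maxima: Wide → 3, Body → 4; minimax = 3.
-2 ≠ 3, so there is no saddle point; optimal play is mixed.
Let the server play Forehand with probability p. Expected payoff against Wide: (-3)p + 3(1−p) = −6p + 3; against Body: 4p + (-2)(1−p) = 6p − 2.
Setting these equal: −6p + 3 = 6p − 2 ⇒ −12p = -5 ⇒ p = 5/12, and the value is (-6)·(5/12) + 3 = 1/2.
For the receiver: with q = P(Wide), equating Forehand's and Backhand's payoffs gives −7q + 4 = 5q − 2 ⇒ q = 1/2.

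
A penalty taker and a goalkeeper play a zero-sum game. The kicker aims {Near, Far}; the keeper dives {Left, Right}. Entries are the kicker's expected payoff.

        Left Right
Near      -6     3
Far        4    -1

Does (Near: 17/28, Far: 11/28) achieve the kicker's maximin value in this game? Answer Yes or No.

Against Left this mix gives (17/28)·(-6) + (11/28)·4 = -29/14.
Against Right this mix gives (17/28)·3 + (11/28)·(-1) = 10/7.
The keeper will play Left, holding the kicker to -29/14. Shifting weight toward the row that does better against Left would raise this floor (the equalizing mix achieves 3/7 against both Left and Right), so the proposed strategy is not optimal.

No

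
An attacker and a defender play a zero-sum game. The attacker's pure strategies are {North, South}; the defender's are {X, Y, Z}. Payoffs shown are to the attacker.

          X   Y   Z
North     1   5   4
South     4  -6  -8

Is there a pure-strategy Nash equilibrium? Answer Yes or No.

No

Row minima: North → 1, South → -8; maximin = 1.
Column maxima: X → 4, Y → 5, Z → 4; minimax = 4.
1 ≠ 4, so no pure-strategy equilibrium exists.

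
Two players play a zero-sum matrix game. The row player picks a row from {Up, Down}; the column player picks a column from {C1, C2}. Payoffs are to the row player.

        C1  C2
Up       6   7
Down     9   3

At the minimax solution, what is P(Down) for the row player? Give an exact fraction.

Row minima: Up → 6, Down → 3; maximin = 6.
Column maxima: C1 → 9, C2 → 7; minimax = 7.
6 ≠ 7, so there is no saddle point; optimal play is mixed.
Let the row player play Up with probability p. Expected payoff against C1: 6p + 9(1−p) = −3p + 9; against C2: 7p + 3(1−p) = 4p + 3.
Setting these equal: −3p + 9 = 4p + 3 ⇒ −7p = -6 ⇒ p = 6/7, and the value is (-3)·(6/7) + 9 = 45/7.
For the column player: with q = P(C1), equating Up's and Down's payoffs gives −q + 7 = 6q + 3 ⇒ q = 4/7.

1/7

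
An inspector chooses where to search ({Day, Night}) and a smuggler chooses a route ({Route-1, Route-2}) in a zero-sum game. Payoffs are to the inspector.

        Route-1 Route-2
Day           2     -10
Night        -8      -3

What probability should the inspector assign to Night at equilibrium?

Row minima: Day → -10, Night → -8; maximin = -8.
Column maxima: Route-1 → 2, Route-2 → -3; minimax = -3.
-8 ≠ -3, so there is no saddle point; optimal play is mixed.
Let the inspector play Day with probability p. Expected payoff against Route-1: 2p + (-8)(1−p) = 10p − 8; against Route-2: (-10)p + (-3)(1−p) = −7p − 3.
Setting these equal: 10p − 8 = −7p − 3 ⇒ 17p = 5 ⇒ p = 5/17, and the value is (10)·(5/17) − 8 = -86/17.
For the smuggler: with q = P(Route-1), equating Day's and Night's payoffs gives 12q − 10 = −5q − 3 ⇒ q = 7/17.

12/17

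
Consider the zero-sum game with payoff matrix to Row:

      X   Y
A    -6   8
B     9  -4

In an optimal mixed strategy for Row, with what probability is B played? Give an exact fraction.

14/27

Row minima: A → -6, B → -4; maximin = -4.
Column maxima: X → 9, Y → 8; minimax = 8.
-4 ≠ 8, so there is no saddle point; optimal play is mixed.
Let Row play A with probability p. Expected payoff against X: (-6)p + 9(1−p) = −15p + 9; against Y: 8p + (-4)(1−p) = 12p − 4.
Setting these equal: −15p + 9 = 12p − 4 ⇒ −27p = -13 ⇒ p = 13/27, and the value is (-15)·(13/27) + 9 = 16/9.
For Column: with q = P(X), equating A's and B's payoffs gives −14q + 8 = 13q − 4 ⇒ q = 4/9.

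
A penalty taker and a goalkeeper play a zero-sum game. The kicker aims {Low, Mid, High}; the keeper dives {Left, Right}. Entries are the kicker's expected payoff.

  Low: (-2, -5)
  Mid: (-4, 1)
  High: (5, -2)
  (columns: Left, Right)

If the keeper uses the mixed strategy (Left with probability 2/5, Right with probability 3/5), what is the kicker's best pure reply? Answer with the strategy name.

High

Expected payoff of Low: (2/5)·(-2) + (3/5)·(-5) = -19/5.
Expected payoff of Mid: (2/5)·(-4) + (3/5)·1 = -1.
Expected payoff of High: (2/5)·5 + (3/5)·(-2) = 4/5.
The largest is 4/5, so the kicker's best response is High.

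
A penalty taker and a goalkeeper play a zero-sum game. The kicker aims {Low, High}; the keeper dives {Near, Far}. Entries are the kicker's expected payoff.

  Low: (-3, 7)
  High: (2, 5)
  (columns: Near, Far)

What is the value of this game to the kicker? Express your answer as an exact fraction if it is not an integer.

2

Row minima: Low → -3, High → 2; maximin = 2.
Column maxima: Near → 2, Far → 7; minimax = 2.
Since maximin = minimax = 2, there is a saddle point and the value is 2.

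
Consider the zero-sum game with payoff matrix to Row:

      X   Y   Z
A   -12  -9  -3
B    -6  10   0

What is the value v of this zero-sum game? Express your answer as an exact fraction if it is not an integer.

Row minima: A → -12, B → -6; maximin = -6.
Column maxima: X → -6, Y → 10, Z → 0; minimax = -6.
Since maximin = minimax = -6, there is a saddle point and the value is -6.

-6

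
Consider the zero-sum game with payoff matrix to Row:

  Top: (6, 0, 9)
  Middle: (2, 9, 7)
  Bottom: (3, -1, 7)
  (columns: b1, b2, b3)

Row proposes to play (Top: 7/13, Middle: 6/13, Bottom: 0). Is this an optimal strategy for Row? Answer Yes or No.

Against b1 this mix gives (7/13)·6 + (6/13)·2 = 54/13.
Against b2 this mix gives (7/13)·0 + (6/13)·9 = 54/13.
Against b3 this mix gives (7/13)·9 + (6/13)·7 = 105/13.
All of Column's active replies (b1, b2) yield 54/13, and no column does worse for Row. The mix makes Column indifferent and guarantees 54/13, so it is optimal.

Yes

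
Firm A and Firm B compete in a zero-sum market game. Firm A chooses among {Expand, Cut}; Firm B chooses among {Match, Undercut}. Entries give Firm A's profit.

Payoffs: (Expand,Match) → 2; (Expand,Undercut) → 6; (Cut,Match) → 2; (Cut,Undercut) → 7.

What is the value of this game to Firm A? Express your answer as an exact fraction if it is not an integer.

2

Row minima: Expand → 2, Cut → 2; maximin = 2.
Column maxima: Match → 2, Undercut → 7; minimax = 2.
Since maximin = minimax = 2, there is a saddle point and the value is 2.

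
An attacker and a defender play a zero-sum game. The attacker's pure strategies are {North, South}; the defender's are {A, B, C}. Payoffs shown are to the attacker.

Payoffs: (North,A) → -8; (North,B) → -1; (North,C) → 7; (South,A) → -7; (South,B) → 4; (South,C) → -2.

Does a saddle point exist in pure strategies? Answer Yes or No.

Yes

Row minima: North → -8, South → -7; maximin = -7.
Column maxima: A → -7, B → 4, C → 7; minimax = -7.
maximin = minimax = -7, so a saddle point exists.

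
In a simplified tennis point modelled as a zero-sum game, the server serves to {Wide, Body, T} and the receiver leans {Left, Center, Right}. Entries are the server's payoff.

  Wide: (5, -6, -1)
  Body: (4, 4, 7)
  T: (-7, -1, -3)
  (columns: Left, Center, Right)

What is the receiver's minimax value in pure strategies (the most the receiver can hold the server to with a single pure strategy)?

Column maxima: Left → 5, Center → 4, Right → 7.
The smallest of these is 4.

4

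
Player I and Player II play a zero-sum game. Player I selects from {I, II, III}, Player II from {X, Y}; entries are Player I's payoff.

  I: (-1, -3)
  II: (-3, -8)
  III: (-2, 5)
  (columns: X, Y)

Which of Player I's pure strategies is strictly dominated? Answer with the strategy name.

I gives a strictly higher payoff than II against every column: -1 > -3, -3 > -8.
So II is strictly dominated and Player I never plays it.

II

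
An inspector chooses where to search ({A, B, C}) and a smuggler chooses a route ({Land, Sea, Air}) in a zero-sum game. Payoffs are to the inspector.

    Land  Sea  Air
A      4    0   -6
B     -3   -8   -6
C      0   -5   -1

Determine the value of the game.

-3

Row minima: A → -6, B → -8, C → -5; maximin = -5.
Column maxima: Land → 4, Sea → 0, Air → -1; minimax = -1.
-5 ≠ -1, so there is no saddle point; optimal play is mixed.
B is strictly dominated by C, so the inspector never plays it.
Land is strictly dominated by Sea (it gives the inspector strictly more in every row), so the smuggler never plays it.
On the remaining 2×2 (A, C vs Sea, Air):
Let the inspector play A with probability p. Expected payoff against Sea: 0p + (-5)(1−p) = 5p − 5; against Air: (-6)p + (-1)(1−p) = −5p − 1.
Setting these equal: 5p − 5 = −5p − 1 ⇒ 10p = 4 ⇒ p = 2/5, and the value is (5)·(2/5) − 5 = -3.
For the smuggler: with q = P(Sea), equating A's and C's payoffs gives 6q − 6 = −4q − 1 ⇒ q = 1/2.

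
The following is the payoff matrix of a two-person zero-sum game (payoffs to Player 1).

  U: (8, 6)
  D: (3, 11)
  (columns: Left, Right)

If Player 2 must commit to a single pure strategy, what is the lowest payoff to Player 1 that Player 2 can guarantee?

Column maxima: Left → 8, Right → 11.
The smallest of these is 8.

8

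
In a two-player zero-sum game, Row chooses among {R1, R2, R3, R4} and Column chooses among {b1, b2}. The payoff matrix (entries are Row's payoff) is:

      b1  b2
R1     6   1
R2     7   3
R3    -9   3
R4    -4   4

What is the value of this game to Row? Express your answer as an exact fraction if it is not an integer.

Row minima: R1 → 1, R2 → 3, R3 → -9, R4 → -4; maximin = 3.
Column maxima: b1 → 7, b2 → 4; minimax = 4.
3 ≠ 4, so there is no saddle point; optimal play is mixed.
R1 is strictly dominated by R2, so Row never plays it.
R3 is strictly dominated by R4, so Row never plays it.
On the remaining 2×2 (R2, R4 vs b1, b2):
Let Row play R2 with probability p. Expected payoff against b1: 7p + (-4)(1−p) = 11p − 4; against b2: 3p + 4(1−p) = −p + 4.
Setting these equal: 11p − 4 = −p + 4 ⇒ 12p = 8 ⇒ p = 2/3, and the value is (11)·(2/3) − 4 = 10/3.
For Column: with q = P(b1), equating R2's and R4's payoffs gives 4q + 3 = −8q + 4 ⇒ q = 1/12.

10/3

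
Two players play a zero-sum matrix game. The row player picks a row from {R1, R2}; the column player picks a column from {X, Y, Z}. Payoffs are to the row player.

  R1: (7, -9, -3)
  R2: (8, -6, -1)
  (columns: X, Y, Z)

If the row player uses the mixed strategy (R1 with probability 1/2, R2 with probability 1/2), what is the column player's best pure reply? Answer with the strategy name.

If the column player plays X, the row player's expected payoff is (1/2)·7 + (1/2)·8 = 15/2.
If the column player plays Y, the row player's expected payoff is (1/2)·(-9) + (1/2)·(-6) = -15/2.
If the column player plays Z, the row player's expected payoff is (1/2)·(-3) + (1/2)·(-1) = -2.
The column player minimizes the row player's payoff; the smallest is -15/2, so the best response is Y.

Y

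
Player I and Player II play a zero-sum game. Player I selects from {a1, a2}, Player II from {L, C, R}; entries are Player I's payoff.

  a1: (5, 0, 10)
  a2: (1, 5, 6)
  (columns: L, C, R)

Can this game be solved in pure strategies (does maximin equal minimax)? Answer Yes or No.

No

Row minima: a1 → 0, a2 → 1; maximin = 1.
Column maxima: L → 5, C → 5, R → 10; minimax = 5.
1 ≠ 5, so no pure-strategy equilibrium exists.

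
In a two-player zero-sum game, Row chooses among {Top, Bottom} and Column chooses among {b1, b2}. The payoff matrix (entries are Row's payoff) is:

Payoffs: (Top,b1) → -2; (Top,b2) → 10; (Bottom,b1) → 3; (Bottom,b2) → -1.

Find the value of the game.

7/4

Row minima: Top → -2, Bottom → -1; maximin = -1.
Column maxima: b1 → 3, b2 → 10; minimax = 3.
-1 ≠ 3, so there is no saddle point; optimal play is mixed.
Let Row play Top with probability p. Expected payoff against b1: (-2)p + 3(1−p) = −5p + 3; against b2: 10p + (-1)(1−p) = 11p − 1.
Setting these equal: −5p + 3 = 11p − 1 ⇒ −16p = -4 ⇒ p = 1/4, and the value is (-5)·(1/4) + 3 = 7/4.
For Column: with q = P(b1), equating Top's and Bottom's payoffs gives −12q + 10 = 4q − 1 ⇒ q = 11/16.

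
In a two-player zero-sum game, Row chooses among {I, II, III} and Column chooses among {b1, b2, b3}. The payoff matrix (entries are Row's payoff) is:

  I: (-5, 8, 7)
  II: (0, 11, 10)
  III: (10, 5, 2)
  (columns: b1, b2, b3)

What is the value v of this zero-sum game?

50/9

Row minima: I → -5, II → 0, III → 2; maximin = 2.
Column maxima: b1 → 10, b2 → 11, b3 → 10; minimax = 10.
2 ≠ 10, so there is no saddle point; optimal play is mixed.
I is strictly dominated by II, so Row never plays it.
b2 is strictly dominated by b3 (it gives Row strictly more in every row), so Column never plays it.
On the remaining 2×2 (II, III vs b1, b3):
Let Row play II with probability p. Expected payoff against b1: 0p + 10(1−p) = −10p + 10; against b3: 10p + 2(1−p) = 8p + 2.
Setting these equal: −10p + 10 = 8p + 2 ⇒ −18p = -8 ⇒ p = 4/9, and the value is (-10)·(4/9) + 10 = 50/9.
For Column: with q = P(b1), equating II's and III's payoffs gives −10q + 10 = 8q + 2 ⇒ q = 4/9.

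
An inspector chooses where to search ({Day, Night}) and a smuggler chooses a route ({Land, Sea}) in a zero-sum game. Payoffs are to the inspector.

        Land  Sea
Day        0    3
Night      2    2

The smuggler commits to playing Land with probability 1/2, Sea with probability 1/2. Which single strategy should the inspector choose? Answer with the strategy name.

Night

Expected payoff of Day: (1/2)·0 + (1/2)·3 = 3/2.
Expected payoff of Night: (1/2)·2 + (1/2)·2 = 2.
The largest is 2, so the inspector's best response is Night.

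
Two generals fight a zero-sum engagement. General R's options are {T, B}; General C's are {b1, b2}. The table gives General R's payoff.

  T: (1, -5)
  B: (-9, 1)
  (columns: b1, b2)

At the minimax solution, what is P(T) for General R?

5/8

Row minima: T → -5, B → -9; maximin = -5.
Column maxima: b1 → 1, b2 → 1; minimax = 1.
-5 ≠ 1, so there is no saddle point; optimal play is mixed.
Let General R play T with probability p. Expected payoff against b1: 1p + (-9)(1−p) = 10p − 9; against b2: (-5)p + 1(1−p) = −6p + 1.
Setting these equal: 10p − 9 = −6p + 1 ⇒ 16p = 10 ⇒ p = 5/8, and the value is (10)·(5/8) − 9 = -11/4.
For General C: with q = P(b1), equating T's and B's payoffs gives 6q − 5 = −10q + 1 ⇒ q = 3/8.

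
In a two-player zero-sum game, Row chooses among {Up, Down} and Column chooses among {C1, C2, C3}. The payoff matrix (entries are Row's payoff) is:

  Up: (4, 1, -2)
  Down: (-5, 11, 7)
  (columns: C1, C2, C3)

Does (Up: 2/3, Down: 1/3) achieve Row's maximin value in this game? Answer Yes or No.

Yes

Against C1 this mix gives (2/3)·4 + (1/3)·(-5) = 1.
Against C2 this mix gives (2/3)·1 + (1/3)·11 = 13/3.
Against C3 this mix gives (2/3)·(-2) + (1/3)·7 = 1.
All of Column's active replies (C1, C3) yield 1, and no column does worse for Row. The mix makes Column indifferent and guarantees 1, so it is optimal.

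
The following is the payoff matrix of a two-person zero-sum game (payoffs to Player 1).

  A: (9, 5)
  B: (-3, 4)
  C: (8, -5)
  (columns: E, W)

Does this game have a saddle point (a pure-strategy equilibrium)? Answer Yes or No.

Row minima: A → 5, B → -3, C → -5; maximin = 5.
Column maxima: E → 9, W → 5; minimax = 5.
maximin = minimax = 5, so a saddle point exists.

Yes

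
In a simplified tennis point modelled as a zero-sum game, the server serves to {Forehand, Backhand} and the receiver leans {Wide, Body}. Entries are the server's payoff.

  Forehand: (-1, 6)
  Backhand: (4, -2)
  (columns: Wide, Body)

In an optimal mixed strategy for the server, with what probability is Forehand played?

6/13

Row minima: Forehand → -1, Backhand → -2; maximin = -1.
Column maxima: Wide → 4, Body → 6; minimax = 4.
-1 ≠ 4, so there is no saddle point; optimal play is mixed.
Let the server play Forehand with probability p. Expected payoff against Wide: (-1)p + 4(1−p) = −5p + 4; against Body: 6p + (-2)(1−p) = 8p − 2.
Setting these equal: −5p + 4 = 8p − 2 ⇒ −13p = -6 ⇒ p = 6/13, and the value is (-5)·(6/13) + 4 = 22/13.
For the receiver: with q = P(Wide), equating Forehand's and Backhand's payoffs gives −7q + 6 = 6q − 2 ⇒ q = 8/13.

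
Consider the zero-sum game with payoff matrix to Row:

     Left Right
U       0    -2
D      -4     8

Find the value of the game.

-4/7

Row minima: U → -2, D → -4; maximin = -2.
Column maxima: Left → 0, Right → 8; minimax = 0.
-2 ≠ 0, so there is no saddle point; optimal play is mixed.
Let Row play U with probability p. Expected payoff against Left: 0p + (-4)(1−p) = 4p − 4; against Right: (-2)p + 8(1−p) = −10p + 8.
Setting these equal: 4p − 4 = −10p + 8 ⇒ 14p = 12 ⇒ p = 6/7, and the value is (4)·(6/7) − 4 = -4/7.
For Column: with q = P(Left), equating U's and D's payoffs gives 2q − 2 = −12q + 8 ⇒ q = 5/7.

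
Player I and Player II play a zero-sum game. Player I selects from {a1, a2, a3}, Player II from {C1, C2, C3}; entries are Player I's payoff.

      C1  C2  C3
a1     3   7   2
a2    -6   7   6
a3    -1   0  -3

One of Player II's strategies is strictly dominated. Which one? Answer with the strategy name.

C1 holds Player I's payoff strictly below C2 in every row: 3 < 7, -6 < 7, -1 < 0.
So C2 is strictly dominated for Player II.

C2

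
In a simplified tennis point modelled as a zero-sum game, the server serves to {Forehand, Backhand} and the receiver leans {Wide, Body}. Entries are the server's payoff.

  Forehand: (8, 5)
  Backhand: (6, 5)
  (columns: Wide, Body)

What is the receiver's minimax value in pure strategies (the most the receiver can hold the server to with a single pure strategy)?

Column maxima: Wide → 8, Body → 5.
The smallest of these is 5.

5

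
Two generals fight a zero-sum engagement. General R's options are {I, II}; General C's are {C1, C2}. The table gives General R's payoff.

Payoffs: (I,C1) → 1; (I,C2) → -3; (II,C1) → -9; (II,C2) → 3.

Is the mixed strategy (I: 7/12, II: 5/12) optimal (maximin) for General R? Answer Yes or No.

Against C1 this mix gives (7/12)·1 + (5/12)·(-9) = -19/6.
Against C2 this mix gives (7/12)·(-3) + (5/12)·3 = -1/2.
General C will play C1, holding General R to -19/6. Shifting weight toward the row that does better against C1 would raise this floor (the equalizing mix achieves -3/2 against both C1 and C2), so the proposed strategy is not optimal.

No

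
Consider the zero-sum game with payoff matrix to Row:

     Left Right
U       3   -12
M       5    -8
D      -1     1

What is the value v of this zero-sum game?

Row minima: U → -12, M → -8, D → -1; maximin = -1.
Column maxima: Left → 5, Right → 1; minimax = 1.
-1 ≠ 1, so there is no saddle point; optimal play is mixed.
U is strictly dominated by M, so Row never plays it.
On the remaining 2×2 (M, D vs Left, Right):
Let Row play M with probability p. Expected payoff against Left: 5p + (-1)(1−p) = 6p − 1; against Right: (-8)p + 1(1−p) = −9p + 1.
Setting these equal: 6p − 1 = −9p + 1 ⇒ 15p = 2 ⇒ p = 2/15, and the value is (6)·(2/15) − 1 = -1/5.
For Column: with q = P(Left), equating M's and D's payoffs gives 13q − 8 = −2q + 1 ⇒ q = 3/5.

-1/5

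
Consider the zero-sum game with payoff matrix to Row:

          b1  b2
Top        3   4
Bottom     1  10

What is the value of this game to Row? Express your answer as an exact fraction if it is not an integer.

Row minima: Top → 3, Bottom → 1; maximin = 3.
Column maxima: b1 → 3, b2 → 10; minimax = 3.
Since maximin = minimax = 3, there is a saddle point and the value is 3.

3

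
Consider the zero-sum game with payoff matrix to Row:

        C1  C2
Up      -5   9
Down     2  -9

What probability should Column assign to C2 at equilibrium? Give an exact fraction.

7/25

Row minima: Up → -5, Down → -9; maximin = -5.
Column maxima: C1 → 2, C2 → 9; minimax = 2.
-5 ≠ 2, so there is no saddle point; optimal play is mixed.
Let Row play Up with probability p. Expected payoff against C1: (-5)p + 2(1−p) = −7p + 2; against C2: 9p + (-9)(1−p) = 18p − 9.
Setting these equal: −7p + 2 = 18p − 9 ⇒ −25p = -11 ⇒ p = 11/25, and the value is (-7)·(11/25) + 2 = -27/25.
For Column: with q = P(C1), equating Up's and Down's payoffs gives −14q + 9 = 11q − 9 ⇒ q = 18/25.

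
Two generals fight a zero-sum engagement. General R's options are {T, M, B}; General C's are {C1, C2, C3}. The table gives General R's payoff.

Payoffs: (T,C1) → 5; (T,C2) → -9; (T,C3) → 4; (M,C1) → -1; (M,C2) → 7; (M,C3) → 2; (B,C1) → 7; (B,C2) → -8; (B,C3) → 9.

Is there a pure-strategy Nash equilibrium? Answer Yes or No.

No

Row minima: T → -9, M → -1, B → -8; maximin = -1.
Column maxima: C1 → 7, C2 → 7, C3 → 9; minimax = 7.
-1 ≠ 7, so no pure-strategy equilibrium exists.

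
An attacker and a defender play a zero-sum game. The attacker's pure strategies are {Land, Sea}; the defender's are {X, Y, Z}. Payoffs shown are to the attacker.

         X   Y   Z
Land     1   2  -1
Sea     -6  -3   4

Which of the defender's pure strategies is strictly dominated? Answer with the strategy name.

Y

X holds the attacker's payoff strictly below Y in every row: 1 < 2, -6 < -3.
So Y is strictly dominated for the defender.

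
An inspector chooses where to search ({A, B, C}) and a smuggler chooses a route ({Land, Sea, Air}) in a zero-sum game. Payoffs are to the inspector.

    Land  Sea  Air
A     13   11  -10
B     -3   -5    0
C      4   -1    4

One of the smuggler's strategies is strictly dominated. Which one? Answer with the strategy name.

Land

Sea holds the inspector's payoff strictly below Land in every row: 11 < 13, -5 < -3, -1 < 4.
So Land is strictly dominated for the smuggler.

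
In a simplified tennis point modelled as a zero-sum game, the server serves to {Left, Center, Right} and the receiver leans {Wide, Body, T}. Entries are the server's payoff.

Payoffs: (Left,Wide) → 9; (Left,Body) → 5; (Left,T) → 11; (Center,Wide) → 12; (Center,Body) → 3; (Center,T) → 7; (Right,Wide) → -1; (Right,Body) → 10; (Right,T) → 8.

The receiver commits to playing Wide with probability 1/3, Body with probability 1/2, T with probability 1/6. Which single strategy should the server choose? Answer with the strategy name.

Left

Expected payoff of Left: (1/3)·9 + (1/2)·5 + (1/6)·11 = 22/3.
Expected payoff of Center: (1/3)·12 + (1/2)·3 + (1/6)·7 = 20/3.
Expected payoff of Right: (1/3)·(-1) + (1/2)·10 + (1/6)·8 = 6.
The largest is 22/3, so the server's best response is Left.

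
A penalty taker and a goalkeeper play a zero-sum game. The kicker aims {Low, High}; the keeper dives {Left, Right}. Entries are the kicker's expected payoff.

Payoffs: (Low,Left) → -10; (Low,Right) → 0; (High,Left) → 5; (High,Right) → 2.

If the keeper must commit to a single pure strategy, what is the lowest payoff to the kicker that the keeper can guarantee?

Column maxima: Left → 5, Right → 2.
The smallest of these is 2.

2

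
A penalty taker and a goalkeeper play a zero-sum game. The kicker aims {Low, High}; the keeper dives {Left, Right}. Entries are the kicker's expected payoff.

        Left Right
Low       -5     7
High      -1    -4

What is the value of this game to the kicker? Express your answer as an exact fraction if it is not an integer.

-9/5

Row minima: Low → -5, High → -4; maximin = -4.
Column maxima: Left → -1, Right → 7; minimax = -1.
-4 ≠ -1, so there is no saddle point; optimal play is mixed.
Let the kicker play Low with probability p. Expected payoff against Left: (-5)p + (-1)(1−p) = −4p − 1; against Right: 7p + (-4)(1−p) = 11p − 4.
Setting these equal: −4p − 1 = 11p − 4 ⇒ −15p = -3 ⇒ p = 1/5, and the value is (-4)·(1/5) − 1 = -9/5.
For the keeper: with q = P(Left), equating Low's and High's payoffs gives −12q + 7 = 3q − 4 ⇒ q = 11/15.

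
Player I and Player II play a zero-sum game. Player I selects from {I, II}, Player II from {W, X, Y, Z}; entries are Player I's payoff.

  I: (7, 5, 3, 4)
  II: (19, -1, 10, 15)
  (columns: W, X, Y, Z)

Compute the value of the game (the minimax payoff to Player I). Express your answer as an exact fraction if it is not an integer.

Row minima: I → 3, II → -1; maximin = 3.
Column maxima: W → 19, X → 5, Y → 10, Z → 15; minimax = 5.
3 ≠ 5, so there is no saddle point; optimal play is mixed.
W is strictly dominated by X (it gives Player I strictly more in every row), so Player II never plays it.
Z is strictly dominated by Y (it gives Player I strictly more in every row), so Player II never plays it.
On the remaining 2×2 (I, II vs X, Y):
Let Player I play I with probability p. Expected payoff against X: 5p + (-1)(1−p) = 6p − 1; against Y: 3p + 10(1−p) = −7p + 10.
Setting these equal: 6p − 1 = −7p + 10 ⇒ 13p = 11 ⇒ p = 11/13, and the value is (6)·(11/13) − 1 = 53/13.
For Player II: with q = P(X), equating I's and II's payoffs gives 2q + 3 = −11q + 10 ⇒ q = 7/13.

53/13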